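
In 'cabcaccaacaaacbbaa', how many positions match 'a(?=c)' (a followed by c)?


Lookahead 'a(?=c)' matches 'a' only when followed by 'c'.
String: 'cabcaccaacaaacbbaa'
Checking each position where char is 'a':
  pos 1: 'a' -> no (next='b')
  pos 4: 'a' -> MATCH (next='c')
  pos 7: 'a' -> no (next='a')
  pos 8: 'a' -> MATCH (next='c')
  pos 10: 'a' -> no (next='a')
  pos 11: 'a' -> no (next='a')
  pos 12: 'a' -> MATCH (next='c')
  pos 16: 'a' -> no (next='a')
Matching positions: [4, 8, 12]
Count: 3

3


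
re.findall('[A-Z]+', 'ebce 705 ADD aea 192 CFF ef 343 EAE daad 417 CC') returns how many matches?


Pattern '[A-Z]+' finds one or more uppercase letters.
Text: 'ebce 705 ADD aea 192 CFF ef 343 EAE daad 417 CC'
Scanning for matches:
  Match 1: 'ADD'
  Match 2: 'CFF'
  Match 3: 'EAE'
  Match 4: 'CC'
Total matches: 4

4


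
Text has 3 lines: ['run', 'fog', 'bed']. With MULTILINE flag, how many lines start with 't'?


With MULTILINE flag, ^ matches the start of each line.
Lines: ['run', 'fog', 'bed']
Checking which lines start with 't':
  Line 1: 'run' -> no
  Line 2: 'fog' -> no
  Line 3: 'bed' -> no
Matching lines: []
Count: 0

0


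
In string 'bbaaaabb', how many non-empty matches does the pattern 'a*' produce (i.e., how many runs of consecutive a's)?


Pattern 'a*' matches zero or more a's. We want non-empty runs of consecutive a's.
String: 'bbaaaabb'
Walking through the string to find runs of a's:
  Run 1: positions 2-5 -> 'aaaa'
Non-empty runs found: ['aaaa']
Count: 1

1


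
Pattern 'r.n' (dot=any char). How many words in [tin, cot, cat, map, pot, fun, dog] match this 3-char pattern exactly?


Pattern 'r.n' means: starts with 'r', any single char, ends with 'n'.
Checking each word (must be exactly 3 chars):
  'tin' (len=3): no
  'cot' (len=3): no
  'cat' (len=3): no
  'map' (len=3): no
  'pot' (len=3): no
  'fun' (len=3): no
  'dog' (len=3): no
Matching words: []
Total: 0

0


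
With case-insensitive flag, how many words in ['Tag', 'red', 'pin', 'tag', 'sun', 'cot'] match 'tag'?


Case-insensitive matching: compare each word's lowercase form to 'tag'.
  'Tag' -> lower='tag' -> MATCH
  'red' -> lower='red' -> no
  'pin' -> lower='pin' -> no
  'tag' -> lower='tag' -> MATCH
  'sun' -> lower='sun' -> no
  'cot' -> lower='cot' -> no
Matches: ['Tag', 'tag']
Count: 2

2


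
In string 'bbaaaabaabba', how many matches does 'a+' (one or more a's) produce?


Pattern 'a+' matches one or more consecutive a's.
String: 'bbaaaabaabba'
Scanning for runs of a:
  Match 1: 'aaaa' (length 4)
  Match 2: 'aa' (length 2)
  Match 3: 'a' (length 1)
Total matches: 3

3


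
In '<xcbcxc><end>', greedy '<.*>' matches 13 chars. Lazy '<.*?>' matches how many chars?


Greedy '<.*>' tries to match as MUCH as possible.
Lazy '<.*?>' tries to match as LITTLE as possible.

String: '<xcbcxc><end>'
Greedy '<.*>' starts at first '<' and extends to the LAST '>': '<xcbcxc><end>' (13 chars)
Lazy '<.*?>' starts at first '<' and stops at the FIRST '>': '<xcbcxc>' (8 chars)

8


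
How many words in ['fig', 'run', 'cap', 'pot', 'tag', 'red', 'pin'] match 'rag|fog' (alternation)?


Alternation 'rag|fog' matches either 'rag' or 'fog'.
Checking each word:
  'fig' -> no
  'run' -> no
  'cap' -> no
  'pot' -> no
  'tag' -> no
  'red' -> no
  'pin' -> no
Matches: []
Count: 0

0


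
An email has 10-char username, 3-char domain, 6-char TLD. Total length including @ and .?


An email address has format: username@domain.tld
Username length: 10
'@' character: 1
Domain length: 3
'.' character: 1
TLD length: 6
Total = 10 + 1 + 3 + 1 + 6 = 21

21


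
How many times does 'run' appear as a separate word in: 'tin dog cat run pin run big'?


Scanning each word for exact match 'run':
  Word 1: 'tin' -> no
  Word 2: 'dog' -> no
  Word 3: 'cat' -> no
  Word 4: 'run' -> MATCH
  Word 5: 'pin' -> no
  Word 6: 'run' -> MATCH
  Word 7: 'big' -> no
Total matches: 2

2


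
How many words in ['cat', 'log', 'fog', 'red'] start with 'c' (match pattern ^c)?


Pattern ^c anchors to start of word. Check which words begin with 'c':
  'cat' -> MATCH (starts with 'c')
  'log' -> no
  'fog' -> no
  'red' -> no
Matching words: ['cat']
Count: 1

1


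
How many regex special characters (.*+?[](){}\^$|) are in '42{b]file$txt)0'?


Regex special characters are: . * + ? [ ] ( ) { } \ ^ $ |
Scanning '42{b]file$txt)0':
  pos 2: '{' -> SPECIAL
  pos 4: ']' -> SPECIAL
  pos 9: '$' -> SPECIAL
  pos 13: ')' -> SPECIAL
Special chars found: ['{', ']', '$', ')']
Total: 4

4


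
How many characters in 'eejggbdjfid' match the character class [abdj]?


Character class [abdj] matches any of: {a, b, d, j}
Scanning string 'eejggbdjfid' character by character:
  pos 0: 'e' -> no
  pos 1: 'e' -> no
  pos 2: 'j' -> MATCH
  pos 3: 'g' -> no
  pos 4: 'g' -> no
  pos 5: 'b' -> MATCH
  pos 6: 'd' -> MATCH
  pos 7: 'j' -> MATCH
  pos 8: 'f' -> no
  pos 9: 'i' -> no
  pos 10: 'd' -> MATCH
Total matches: 5

5


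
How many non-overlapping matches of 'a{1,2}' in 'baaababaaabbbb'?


Pattern 'a{1,2}' matches between 1 and 2 consecutive a's (greedy).
String: 'baaababaaabbbb'
Finding runs of a's and applying greedy matching:
  Run at pos 1: 'aaa' (length 3)
  Run at pos 5: 'a' (length 1)
  Run at pos 7: 'aaa' (length 3)
Matches: ['aa', 'a', 'a', 'aa', 'a']
Count: 5

5


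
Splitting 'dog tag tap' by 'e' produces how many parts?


Splitting by 'e' breaks the string at each occurrence of the separator.
Text: 'dog tag tap'
Parts after split:
  Part 1: 'dog tag tap'
Total parts: 1

1


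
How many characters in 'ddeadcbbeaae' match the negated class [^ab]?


Negated class [^ab] matches any char NOT in {a, b}
Scanning 'ddeadcbbeaae':
  pos 0: 'd' -> MATCH
  pos 1: 'd' -> MATCH
  pos 2: 'e' -> MATCH
  pos 3: 'a' -> no (excluded)
  pos 4: 'd' -> MATCH
  pos 5: 'c' -> MATCH
  pos 6: 'b' -> no (excluded)
  pos 7: 'b' -> no (excluded)
  pos 8: 'e' -> MATCH
  pos 9: 'a' -> no (excluded)
  pos 10: 'a' -> no (excluded)
  pos 11: 'e' -> MATCH
Total matches: 7

7


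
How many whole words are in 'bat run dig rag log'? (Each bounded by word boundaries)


Word boundaries (\b) mark the start/end of each word.
Text: 'bat run dig rag log'
Splitting by whitespace:
  Word 1: 'bat'
  Word 2: 'run'
  Word 3: 'dig'
  Word 4: 'rag'
  Word 5: 'log'
Total whole words: 5

5


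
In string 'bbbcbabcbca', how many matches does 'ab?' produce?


Pattern 'ab?' matches 'a' optionally followed by 'b'.
String: 'bbbcbabcbca'
Scanning left to right for 'a' then checking next char:
  Match 1: 'ab' (a followed by b)
  Match 2: 'a' (a not followed by b)
Total matches: 2

2


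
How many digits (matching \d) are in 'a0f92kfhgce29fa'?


\d matches any digit 0-9.
Scanning 'a0f92kfhgce29fa':
  pos 1: '0' -> DIGIT
  pos 3: '9' -> DIGIT
  pos 4: '2' -> DIGIT
  pos 11: '2' -> DIGIT
  pos 12: '9' -> DIGIT
Digits found: ['0', '9', '2', '2', '9']
Total: 5

5


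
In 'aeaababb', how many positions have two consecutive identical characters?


Looking for consecutive identical characters in 'aeaababb':
  pos 0-1: 'a' vs 'e' -> different
  pos 1-2: 'e' vs 'a' -> different
  pos 2-3: 'a' vs 'a' -> MATCH ('aa')
  pos 3-4: 'a' vs 'b' -> different
  pos 4-5: 'b' vs 'a' -> different
  pos 5-6: 'a' vs 'b' -> different
  pos 6-7: 'b' vs 'b' -> MATCH ('bb')
Consecutive identical pairs: ['aa', 'bb']
Count: 2

2


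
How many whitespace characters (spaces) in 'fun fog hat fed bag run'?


\s matches whitespace characters (spaces, tabs, etc.).
Text: 'fun fog hat fed bag run'
This text has 6 words separated by spaces.
Number of spaces = number of words - 1 = 6 - 1 = 5

5


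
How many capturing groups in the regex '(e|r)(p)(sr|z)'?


To count capturing groups, count each '(' that starts a group.
Pattern: '(e|r)(p)(sr|z)'
Walking through the pattern:
  Position 0: '(' -> group #1
  Position 5: '(' -> group #2
  Position 8: '(' -> group #3
Total capturing groups: 3

3


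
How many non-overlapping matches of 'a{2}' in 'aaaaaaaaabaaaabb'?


Pattern 'a{2}' matches exactly 2 consecutive a's (greedy, non-overlapping).
String: 'aaaaaaaaabaaaabb'
Scanning for runs of a's:
  Run at pos 0: 'aaaaaaaaa' (length 9) -> 4 match(es)
  Run at pos 10: 'aaaa' (length 4) -> 2 match(es)
Matches found: ['aa', 'aa', 'aa', 'aa', 'aa', 'aa']
Total: 6

6


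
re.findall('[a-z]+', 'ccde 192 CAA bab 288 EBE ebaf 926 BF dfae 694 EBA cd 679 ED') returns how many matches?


Pattern '[a-z]+' finds one or more lowercase letters.
Text: 'ccde 192 CAA bab 288 EBE ebaf 926 BF dfae 694 EBA cd 679 ED'
Scanning for matches:
  Match 1: 'ccde'
  Match 2: 'bab'
  Match 3: 'ebaf'
  Match 4: 'dfae'
  Match 5: 'cd'
Total matches: 5

5


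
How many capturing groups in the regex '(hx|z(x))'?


To count capturing groups, count each '(' that starts a group.
Pattern: '(hx|z(x))'
Walking through the pattern:
  Position 0: '(' -> group #1
  Position 5: '(' -> group #2
Total capturing groups: 2

2


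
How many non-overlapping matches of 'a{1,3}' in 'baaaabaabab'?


Pattern 'a{1,3}' matches between 1 and 3 consecutive a's (greedy).
String: 'baaaabaabab'
Finding runs of a's and applying greedy matching:
  Run at pos 1: 'aaaa' (length 4)
  Run at pos 6: 'aa' (length 2)
  Run at pos 9: 'a' (length 1)
Matches: ['aaa', 'a', 'aa', 'a']
Count: 4

4


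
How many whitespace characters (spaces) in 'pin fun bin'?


\s matches whitespace characters (spaces, tabs, etc.).
Text: 'pin fun bin'
This text has 3 words separated by spaces.
Number of spaces = number of words - 1 = 3 - 1 = 2

2


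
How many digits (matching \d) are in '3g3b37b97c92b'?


\d matches any digit 0-9.
Scanning '3g3b37b97c92b':
  pos 0: '3' -> DIGIT
  pos 2: '3' -> DIGIT
  pos 4: '3' -> DIGIT
  pos 5: '7' -> DIGIT
  pos 7: '9' -> DIGIT
  pos 8: '7' -> DIGIT
  pos 10: '9' -> DIGIT
  pos 11: '2' -> DIGIT
Digits found: ['3', '3', '3', '7', '9', '7', '9', '2']
Total: 8

8


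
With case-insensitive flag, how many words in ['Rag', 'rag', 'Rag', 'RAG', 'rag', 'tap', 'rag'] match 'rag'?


Case-insensitive matching: compare each word's lowercase form to 'rag'.
  'Rag' -> lower='rag' -> MATCH
  'rag' -> lower='rag' -> MATCH
  'Rag' -> lower='rag' -> MATCH
  'RAG' -> lower='rag' -> MATCH
  'rag' -> lower='rag' -> MATCH
  'tap' -> lower='tap' -> no
  'rag' -> lower='rag' -> MATCH
Matches: ['Rag', 'rag', 'Rag', 'RAG', 'rag', 'rag']
Count: 6

6


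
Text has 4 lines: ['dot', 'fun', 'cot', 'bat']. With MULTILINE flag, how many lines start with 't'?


With MULTILINE flag, ^ matches the start of each line.
Lines: ['dot', 'fun', 'cot', 'bat']
Checking which lines start with 't':
  Line 1: 'dot' -> no
  Line 2: 'fun' -> no
  Line 3: 'cot' -> no
  Line 4: 'bat' -> no
Matching lines: []
Count: 0

0


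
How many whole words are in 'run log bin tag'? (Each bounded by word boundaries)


Word boundaries (\b) mark the start/end of each word.
Text: 'run log bin tag'
Splitting by whitespace:
  Word 1: 'run'
  Word 2: 'log'
  Word 3: 'bin'
  Word 4: 'tag'
Total whole words: 4

4


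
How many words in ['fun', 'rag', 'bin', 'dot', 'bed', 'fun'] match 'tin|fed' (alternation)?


Alternation 'tin|fed' matches either 'tin' or 'fed'.
Checking each word:
  'fun' -> no
  'rag' -> no
  'bin' -> no
  'dot' -> no
  'bed' -> no
  'fun' -> no
Matches: []
Count: 0

0


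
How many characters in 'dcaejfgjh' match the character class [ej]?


Character class [ej] matches any of: {e, j}
Scanning string 'dcaejfgjh' character by character:
  pos 0: 'd' -> no
  pos 1: 'c' -> no
  pos 2: 'a' -> no
  pos 3: 'e' -> MATCH
  pos 4: 'j' -> MATCH
  pos 5: 'f' -> no
  pos 6: 'g' -> no
  pos 7: 'j' -> MATCH
  pos 8: 'h' -> no
Total matches: 3

3


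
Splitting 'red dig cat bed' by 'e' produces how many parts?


Splitting by 'e' breaks the string at each occurrence of the separator.
Text: 'red dig cat bed'
Parts after split:
  Part 1: 'r'
  Part 2: 'd dig cat b'
  Part 3: 'd'
Total parts: 3

3


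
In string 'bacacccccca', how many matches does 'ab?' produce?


Pattern 'ab?' matches 'a' optionally followed by 'b'.
String: 'bacacccccca'
Scanning left to right for 'a' then checking next char:
  Match 1: 'a' (a not followed by b)
  Match 2: 'a' (a not followed by b)
  Match 3: 'a' (a not followed by b)
Total matches: 3

3


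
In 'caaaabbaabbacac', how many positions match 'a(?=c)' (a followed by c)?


Lookahead 'a(?=c)' matches 'a' only when followed by 'c'.
String: 'caaaabbaabbacac'
Checking each position where char is 'a':
  pos 1: 'a' -> no (next='a')
  pos 2: 'a' -> no (next='a')
  pos 3: 'a' -> no (next='a')
  pos 4: 'a' -> no (next='b')
  pos 7: 'a' -> no (next='a')
  pos 8: 'a' -> no (next='b')
  pos 11: 'a' -> MATCH (next='c')
  pos 13: 'a' -> MATCH (next='c')
Matching positions: [11, 13]
Count: 2

2


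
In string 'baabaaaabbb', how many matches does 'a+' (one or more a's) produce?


Pattern 'a+' matches one or more consecutive a's.
String: 'baabaaaabbb'
Scanning for runs of a:
  Match 1: 'aa' (length 2)
  Match 2: 'aaaa' (length 4)
Total matches: 2

2


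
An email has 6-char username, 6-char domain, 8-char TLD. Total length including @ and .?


An email address has format: username@domain.tld
Username length: 6
'@' character: 1
Domain length: 6
'.' character: 1
TLD length: 8
Total = 6 + 1 + 6 + 1 + 8 = 22

22


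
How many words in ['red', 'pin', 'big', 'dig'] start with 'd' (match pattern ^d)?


Pattern ^d anchors to start of word. Check which words begin with 'd':
  'red' -> no
  'pin' -> no
  'big' -> no
  'dig' -> MATCH (starts with 'd')
Matching words: ['dig']
Count: 1

1


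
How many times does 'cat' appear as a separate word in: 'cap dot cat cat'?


Scanning each word for exact match 'cat':
  Word 1: 'cap' -> no
  Word 2: 'dot' -> no
  Word 3: 'cat' -> MATCH
  Word 4: 'cat' -> MATCH
Total matches: 2

2


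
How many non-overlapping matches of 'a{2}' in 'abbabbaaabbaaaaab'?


Pattern 'a{2}' matches exactly 2 consecutive a's (greedy, non-overlapping).
String: 'abbabbaaabbaaaaab'
Scanning for runs of a's:
  Run at pos 0: 'a' (length 1) -> 0 match(es)
  Run at pos 3: 'a' (length 1) -> 0 match(es)
  Run at pos 6: 'aaa' (length 3) -> 1 match(es)
  Run at pos 11: 'aaaaa' (length 5) -> 2 match(es)
Matches found: ['aa', 'aa', 'aa']
Total: 3

3


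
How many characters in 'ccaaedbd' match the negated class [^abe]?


Negated class [^abe] matches any char NOT in {a, b, e}
Scanning 'ccaaedbd':
  pos 0: 'c' -> MATCH
  pos 1: 'c' -> MATCH
  pos 2: 'a' -> no (excluded)
  pos 3: 'a' -> no (excluded)
  pos 4: 'e' -> no (excluded)
  pos 5: 'd' -> MATCH
  pos 6: 'b' -> no (excluded)
  pos 7: 'd' -> MATCH
Total matches: 4

4


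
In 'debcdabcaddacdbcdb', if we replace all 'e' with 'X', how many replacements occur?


re.sub('e', 'X', text) replaces every occurrence of 'e' with 'X'.
Text: 'debcdabcaddacdbcdb'
Scanning for 'e':
  pos 1: 'e' -> replacement #1
Total replacements: 1

1


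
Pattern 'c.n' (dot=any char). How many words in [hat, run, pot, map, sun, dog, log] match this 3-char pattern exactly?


Pattern 'c.n' means: starts with 'c', any single char, ends with 'n'.
Checking each word (must be exactly 3 chars):
  'hat' (len=3): no
  'run' (len=3): no
  'pot' (len=3): no
  'map' (len=3): no
  'sun' (len=3): no
  'dog' (len=3): no
  'log' (len=3): no
Matching words: []
Total: 0

0


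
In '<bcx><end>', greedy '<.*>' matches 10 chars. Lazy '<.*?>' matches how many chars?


Greedy '<.*>' tries to match as MUCH as possible.
Lazy '<.*?>' tries to match as LITTLE as possible.

String: '<bcx><end>'
Greedy '<.*>' starts at first '<' and extends to the LAST '>': '<bcx><end>' (10 chars)
Lazy '<.*?>' starts at first '<' and stops at the FIRST '>': '<bcx>' (5 chars)

5


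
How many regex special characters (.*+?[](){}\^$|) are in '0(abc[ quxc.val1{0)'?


Regex special characters are: . * + ? [ ] ( ) { } \ ^ $ |
Scanning '0(abc[ quxc.val1{0)':
  pos 1: '(' -> SPECIAL
  pos 5: '[' -> SPECIAL
  pos 11: '.' -> SPECIAL
  pos 16: '{' -> SPECIAL
  pos 18: ')' -> SPECIAL
Special chars found: ['(', '[', '.', '{', ')']
Total: 5

5


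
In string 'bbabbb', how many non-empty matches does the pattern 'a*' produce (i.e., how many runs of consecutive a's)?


Pattern 'a*' matches zero or more a's. We want non-empty runs of consecutive a's.
String: 'bbabbb'
Walking through the string to find runs of a's:
  Run 1: positions 2-2 -> 'a'
Non-empty runs found: ['a']
Count: 1

1


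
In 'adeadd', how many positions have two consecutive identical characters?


Looking for consecutive identical characters in 'adeadd':
  pos 0-1: 'a' vs 'd' -> different
  pos 1-2: 'd' vs 'e' -> different
  pos 2-3: 'e' vs 'a' -> different
  pos 3-4: 'a' vs 'd' -> different
  pos 4-5: 'd' vs 'd' -> MATCH ('dd')
Consecutive identical pairs: ['dd']
Count: 1

1


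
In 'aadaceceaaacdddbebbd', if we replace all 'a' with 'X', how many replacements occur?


re.sub('a', 'X', text) replaces every occurrence of 'a' with 'X'.
Text: 'aadaceceaaacdddbebbd'
Scanning for 'a':
  pos 0: 'a' -> replacement #1
  pos 1: 'a' -> replacement #2
  pos 3: 'a' -> replacement #3
  pos 8: 'a' -> replacement #4
  pos 9: 'a' -> replacement #5
  pos 10: 'a' -> replacement #6
Total replacements: 6

6


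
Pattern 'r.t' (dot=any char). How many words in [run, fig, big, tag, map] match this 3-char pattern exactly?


Pattern 'r.t' means: starts with 'r', any single char, ends with 't'.
Checking each word (must be exactly 3 chars):
  'run' (len=3): no
  'fig' (len=3): no
  'big' (len=3): no
  'tag' (len=3): no
  'map' (len=3): no
Matching words: []
Total: 0

0


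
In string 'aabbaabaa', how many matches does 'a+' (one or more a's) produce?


Pattern 'a+' matches one or more consecutive a's.
String: 'aabbaabaa'
Scanning for runs of a:
  Match 1: 'aa' (length 2)
  Match 2: 'aa' (length 2)
  Match 3: 'aa' (length 2)
Total matches: 3

3


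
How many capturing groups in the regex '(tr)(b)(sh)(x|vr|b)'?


To count capturing groups, count each '(' that starts a group.
Pattern: '(tr)(b)(sh)(x|vr|b)'
Walking through the pattern:
  Position 0: '(' -> group #1
  Position 4: '(' -> group #2
  Position 7: '(' -> group #3
  Position 11: '(' -> group #4
Total capturing groups: 4

4


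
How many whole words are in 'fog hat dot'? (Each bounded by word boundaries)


Word boundaries (\b) mark the start/end of each word.
Text: 'fog hat dot'
Splitting by whitespace:
  Word 1: 'fog'
  Word 2: 'hat'
  Word 3: 'dot'
Total whole words: 3

3


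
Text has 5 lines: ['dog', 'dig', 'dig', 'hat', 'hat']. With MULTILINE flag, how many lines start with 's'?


With MULTILINE flag, ^ matches the start of each line.
Lines: ['dog', 'dig', 'dig', 'hat', 'hat']
Checking which lines start with 's':
  Line 1: 'dog' -> no
  Line 2: 'dig' -> no
  Line 3: 'dig' -> no
  Line 4: 'hat' -> no
  Line 5: 'hat' -> no
Matching lines: []
Count: 0

0


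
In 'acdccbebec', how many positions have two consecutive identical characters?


Looking for consecutive identical characters in 'acdccbebec':
  pos 0-1: 'a' vs 'c' -> different
  pos 1-2: 'c' vs 'd' -> different
  pos 2-3: 'd' vs 'c' -> different
  pos 3-4: 'c' vs 'c' -> MATCH ('cc')
  pos 4-5: 'c' vs 'b' -> different
  pos 5-6: 'b' vs 'e' -> different
  pos 6-7: 'e' vs 'b' -> different
  pos 7-8: 'b' vs 'e' -> different
  pos 8-9: 'e' vs 'c' -> different
Consecutive identical pairs: ['cc']
Count: 1

1


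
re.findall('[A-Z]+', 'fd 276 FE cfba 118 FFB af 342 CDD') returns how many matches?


Pattern '[A-Z]+' finds one or more uppercase letters.
Text: 'fd 276 FE cfba 118 FFB af 342 CDD'
Scanning for matches:
  Match 1: 'FE'
  Match 2: 'FFB'
  Match 3: 'CDD'
Total matches: 3

3


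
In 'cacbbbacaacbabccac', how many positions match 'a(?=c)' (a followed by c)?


Lookahead 'a(?=c)' matches 'a' only when followed by 'c'.
String: 'cacbbbacaacbabccac'
Checking each position where char is 'a':
  pos 1: 'a' -> MATCH (next='c')
  pos 6: 'a' -> MATCH (next='c')
  pos 8: 'a' -> no (next='a')
  pos 9: 'a' -> MATCH (next='c')
  pos 12: 'a' -> no (next='b')
  pos 16: 'a' -> MATCH (next='c')
Matching positions: [1, 6, 9, 16]
Count: 4

4


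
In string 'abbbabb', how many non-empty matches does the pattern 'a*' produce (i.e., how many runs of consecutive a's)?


Pattern 'a*' matches zero or more a's. We want non-empty runs of consecutive a's.
String: 'abbbabb'
Walking through the string to find runs of a's:
  Run 1: positions 0-0 -> 'a'
  Run 2: positions 4-4 -> 'a'
Non-empty runs found: ['a', 'a']
Count: 2

2


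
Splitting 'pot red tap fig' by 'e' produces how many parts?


Splitting by 'e' breaks the string at each occurrence of the separator.
Text: 'pot red tap fig'
Parts after split:
  Part 1: 'pot r'
  Part 2: 'd tap fig'
Total parts: 2

2


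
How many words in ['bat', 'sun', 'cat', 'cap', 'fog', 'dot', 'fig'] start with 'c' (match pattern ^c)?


Pattern ^c anchors to start of word. Check which words begin with 'c':
  'bat' -> no
  'sun' -> no
  'cat' -> MATCH (starts with 'c')
  'cap' -> MATCH (starts with 'c')
  'fog' -> no
  'dot' -> no
  'fig' -> no
Matching words: ['cat', 'cap']
Count: 2

2


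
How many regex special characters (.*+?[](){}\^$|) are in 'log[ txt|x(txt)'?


Regex special characters are: . * + ? [ ] ( ) { } \ ^ $ |
Scanning 'log[ txt|x(txt)':
  pos 3: '[' -> SPECIAL
  pos 8: '|' -> SPECIAL
  pos 10: '(' -> SPECIAL
  pos 14: ')' -> SPECIAL
Special chars found: ['[', '|', '(', ')']
Total: 4

4


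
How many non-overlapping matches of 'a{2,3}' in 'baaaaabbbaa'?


Pattern 'a{2,3}' matches between 2 and 3 consecutive a's (greedy).
String: 'baaaaabbbaa'
Finding runs of a's and applying greedy matching:
  Run at pos 1: 'aaaaa' (length 5)
  Run at pos 9: 'aa' (length 2)
Matches: ['aaa', 'aa', 'aa']
Count: 3

3


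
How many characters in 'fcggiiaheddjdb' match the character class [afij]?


Character class [afij] matches any of: {a, f, i, j}
Scanning string 'fcggiiaheddjdb' character by character:
  pos 0: 'f' -> MATCH
  pos 1: 'c' -> no
  pos 2: 'g' -> no
  pos 3: 'g' -> no
  pos 4: 'i' -> MATCH
  pos 5: 'i' -> MATCH
  pos 6: 'a' -> MATCH
  pos 7: 'h' -> no
  pos 8: 'e' -> no
  pos 9: 'd' -> no
  pos 10: 'd' -> no
  pos 11: 'j' -> MATCH
  pos 12: 'd' -> no
  pos 13: 'b' -> no
Total matches: 5

5


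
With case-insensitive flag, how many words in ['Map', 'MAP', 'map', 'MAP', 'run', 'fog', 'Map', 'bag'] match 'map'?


Case-insensitive matching: compare each word's lowercase form to 'map'.
  'Map' -> lower='map' -> MATCH
  'MAP' -> lower='map' -> MATCH
  'map' -> lower='map' -> MATCH
  'MAP' -> lower='map' -> MATCH
  'run' -> lower='run' -> no
  'fog' -> lower='fog' -> no
  'Map' -> lower='map' -> MATCH
  'bag' -> lower='bag' -> no
Matches: ['Map', 'MAP', 'map', 'MAP', 'Map']
Count: 5

5


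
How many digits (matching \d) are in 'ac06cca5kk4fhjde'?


\d matches any digit 0-9.
Scanning 'ac06cca5kk4fhjde':
  pos 2: '0' -> DIGIT
  pos 3: '6' -> DIGIT
  pos 7: '5' -> DIGIT
  pos 10: '4' -> DIGIT
Digits found: ['0', '6', '5', '4']
Total: 4

4


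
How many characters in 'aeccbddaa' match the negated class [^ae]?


Negated class [^ae] matches any char NOT in {a, e}
Scanning 'aeccbddaa':
  pos 0: 'a' -> no (excluded)
  pos 1: 'e' -> no (excluded)
  pos 2: 'c' -> MATCH
  pos 3: 'c' -> MATCH
  pos 4: 'b' -> MATCH
  pos 5: 'd' -> MATCH
  pos 6: 'd' -> MATCH
  pos 7: 'a' -> no (excluded)
  pos 8: 'a' -> no (excluded)
Total matches: 5

5


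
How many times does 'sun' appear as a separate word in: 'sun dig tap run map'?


Scanning each word for exact match 'sun':
  Word 1: 'sun' -> MATCH
  Word 2: 'dig' -> no
  Word 3: 'tap' -> no
  Word 4: 'run' -> no
  Word 5: 'map' -> no
Total matches: 1

1


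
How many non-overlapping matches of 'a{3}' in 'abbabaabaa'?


Pattern 'a{3}' matches exactly 3 consecutive a's (greedy, non-overlapping).
String: 'abbabaabaa'
Scanning for runs of a's:
  Run at pos 0: 'a' (length 1) -> 0 match(es)
  Run at pos 3: 'a' (length 1) -> 0 match(es)
  Run at pos 5: 'aa' (length 2) -> 0 match(es)
  Run at pos 8: 'aa' (length 2) -> 0 match(es)
Matches found: []
Total: 0

0


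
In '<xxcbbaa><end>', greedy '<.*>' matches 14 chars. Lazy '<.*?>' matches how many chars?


Greedy '<.*>' tries to match as MUCH as possible.
Lazy '<.*?>' tries to match as LITTLE as possible.

String: '<xxcbbaa><end>'
Greedy '<.*>' starts at first '<' and extends to the LAST '>': '<xxcbbaa><end>' (14 chars)
Lazy '<.*?>' starts at first '<' and stops at the FIRST '>': '<xxcbbaa>' (9 chars)

9


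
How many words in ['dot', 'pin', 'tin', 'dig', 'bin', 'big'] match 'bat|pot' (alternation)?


Alternation 'bat|pot' matches either 'bat' or 'pot'.
Checking each word:
  'dot' -> no
  'pin' -> no
  'tin' -> no
  'dig' -> no
  'bin' -> no
  'big' -> no
Matches: []
Count: 0

0


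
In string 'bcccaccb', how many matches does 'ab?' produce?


Pattern 'ab?' matches 'a' optionally followed by 'b'.
String: 'bcccaccb'
Scanning left to right for 'a' then checking next char:
  Match 1: 'a' (a not followed by b)
Total matches: 1

1


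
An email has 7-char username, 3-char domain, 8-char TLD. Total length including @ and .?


An email address has format: username@domain.tld
Username length: 7
'@' character: 1
Domain length: 3
'.' character: 1
TLD length: 8
Total = 7 + 1 + 3 + 1 + 8 = 20

20


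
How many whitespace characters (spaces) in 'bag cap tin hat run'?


\s matches whitespace characters (spaces, tabs, etc.).
Text: 'bag cap tin hat run'
This text has 5 words separated by spaces.
Number of spaces = number of words - 1 = 5 - 1 = 4

4


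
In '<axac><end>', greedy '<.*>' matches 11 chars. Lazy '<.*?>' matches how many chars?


Greedy '<.*>' tries to match as MUCH as possible.
Lazy '<.*?>' tries to match as LITTLE as possible.

String: '<axac><end>'
Greedy '<.*>' starts at first '<' and extends to the LAST '>': '<axac><end>' (11 chars)
Lazy '<.*?>' starts at first '<' and stops at the FIRST '>': '<axac>' (6 chars)

6


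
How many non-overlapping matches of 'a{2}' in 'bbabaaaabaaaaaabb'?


Pattern 'a{2}' matches exactly 2 consecutive a's (greedy, non-overlapping).
String: 'bbabaaaabaaaaaabb'
Scanning for runs of a's:
  Run at pos 2: 'a' (length 1) -> 0 match(es)
  Run at pos 4: 'aaaa' (length 4) -> 2 match(es)
  Run at pos 9: 'aaaaaa' (length 6) -> 3 match(es)
Matches found: ['aa', 'aa', 'aa', 'aa', 'aa']
Total: 5

5


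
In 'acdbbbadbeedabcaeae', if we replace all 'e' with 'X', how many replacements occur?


re.sub('e', 'X', text) replaces every occurrence of 'e' with 'X'.
Text: 'acdbbbadbeedabcaeae'
Scanning for 'e':
  pos 9: 'e' -> replacement #1
  pos 10: 'e' -> replacement #2
  pos 16: 'e' -> replacement #3
  pos 18: 'e' -> replacement #4
Total replacements: 4

4


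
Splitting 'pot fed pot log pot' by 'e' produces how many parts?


Splitting by 'e' breaks the string at each occurrence of the separator.
Text: 'pot fed pot log pot'
Parts after split:
  Part 1: 'pot f'
  Part 2: 'd pot log pot'
Total parts: 2

2


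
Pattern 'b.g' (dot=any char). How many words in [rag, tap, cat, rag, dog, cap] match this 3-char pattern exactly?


Pattern 'b.g' means: starts with 'b', any single char, ends with 'g'.
Checking each word (must be exactly 3 chars):
  'rag' (len=3): no
  'tap' (len=3): no
  'cat' (len=3): no
  'rag' (len=3): no
  'dog' (len=3): no
  'cap' (len=3): no
Matching words: []
Total: 0

0


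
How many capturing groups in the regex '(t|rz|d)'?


To count capturing groups, count each '(' that starts a group.
Pattern: '(t|rz|d)'
Walking through the pattern:
  Position 0: '(' -> group #1
Total capturing groups: 1

1


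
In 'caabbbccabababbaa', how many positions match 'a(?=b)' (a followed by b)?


Lookahead 'a(?=b)' matches 'a' only when followed by 'b'.
String: 'caabbbccabababbaa'
Checking each position where char is 'a':
  pos 1: 'a' -> no (next='a')
  pos 2: 'a' -> MATCH (next='b')
  pos 8: 'a' -> MATCH (next='b')
  pos 10: 'a' -> MATCH (next='b')
  pos 12: 'a' -> MATCH (next='b')
  pos 15: 'a' -> no (next='a')
Matching positions: [2, 8, 10, 12]
Count: 4

4


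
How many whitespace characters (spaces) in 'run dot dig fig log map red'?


\s matches whitespace characters (spaces, tabs, etc.).
Text: 'run dot dig fig log map red'
This text has 7 words separated by spaces.
Number of spaces = number of words - 1 = 7 - 1 = 6

6


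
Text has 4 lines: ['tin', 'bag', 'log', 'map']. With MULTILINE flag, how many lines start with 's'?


With MULTILINE flag, ^ matches the start of each line.
Lines: ['tin', 'bag', 'log', 'map']
Checking which lines start with 's':
  Line 1: 'tin' -> no
  Line 2: 'bag' -> no
  Line 3: 'log' -> no
  Line 4: 'map' -> no
Matching lines: []
Count: 0

0


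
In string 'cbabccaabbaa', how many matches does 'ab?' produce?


Pattern 'ab?' matches 'a' optionally followed by 'b'.
String: 'cbabccaabbaa'
Scanning left to right for 'a' then checking next char:
  Match 1: 'ab' (a followed by b)
  Match 2: 'a' (a not followed by b)
  Match 3: 'ab' (a followed by b)
  Match 4: 'a' (a not followed by b)
  Match 5: 'a' (a not followed by b)
Total matches: 5

5


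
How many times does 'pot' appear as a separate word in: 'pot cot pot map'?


Scanning each word for exact match 'pot':
  Word 1: 'pot' -> MATCH
  Word 2: 'cot' -> no
  Word 3: 'pot' -> MATCH
  Word 4: 'map' -> no
Total matches: 2

2


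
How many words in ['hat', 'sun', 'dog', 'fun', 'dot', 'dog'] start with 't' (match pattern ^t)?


Pattern ^t anchors to start of word. Check which words begin with 't':
  'hat' -> no
  'sun' -> no
  'dog' -> no
  'fun' -> no
  'dot' -> no
  'dog' -> no
Matching words: []
Count: 0

0


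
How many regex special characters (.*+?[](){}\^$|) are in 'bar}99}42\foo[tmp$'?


Regex special characters are: . * + ? [ ] ( ) { } \ ^ $ |
Scanning 'bar}99}42\foo[tmp$':
  pos 3: '}' -> SPECIAL
  pos 6: '}' -> SPECIAL
  pos 9: '\' -> SPECIAL
  pos 13: '[' -> SPECIAL
  pos 17: '$' -> SPECIAL
Special chars found: ['}', '}', '\\', '[', '$']
Total: 5

5


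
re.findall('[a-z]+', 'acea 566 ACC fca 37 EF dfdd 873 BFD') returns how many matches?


Pattern '[a-z]+' finds one or more lowercase letters.
Text: 'acea 566 ACC fca 37 EF dfdd 873 BFD'
Scanning for matches:
  Match 1: 'acea'
  Match 2: 'fca'
  Match 3: 'dfdd'
Total matches: 3

3


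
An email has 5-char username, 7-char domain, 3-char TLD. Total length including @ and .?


An email address has format: username@domain.tld
Username length: 5
'@' character: 1
Domain length: 7
'.' character: 1
TLD length: 3
Total = 5 + 1 + 7 + 1 + 3 = 17

17


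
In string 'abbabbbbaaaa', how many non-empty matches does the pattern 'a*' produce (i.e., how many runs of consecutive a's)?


Pattern 'a*' matches zero or more a's. We want non-empty runs of consecutive a's.
String: 'abbabbbbaaaa'
Walking through the string to find runs of a's:
  Run 1: positions 0-0 -> 'a'
  Run 2: positions 3-3 -> 'a'
  Run 3: positions 8-11 -> 'aaaa'
Non-empty runs found: ['a', 'a', 'aaaa']
Count: 3

3


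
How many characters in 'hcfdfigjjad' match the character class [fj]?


Character class [fj] matches any of: {f, j}
Scanning string 'hcfdfigjjad' character by character:
  pos 0: 'h' -> no
  pos 1: 'c' -> no
  pos 2: 'f' -> MATCH
  pos 3: 'd' -> no
  pos 4: 'f' -> MATCH
  pos 5: 'i' -> no
  pos 6: 'g' -> no
  pos 7: 'j' -> MATCH
  pos 8: 'j' -> MATCH
  pos 9: 'a' -> no
  pos 10: 'd' -> no
Total matches: 4

4


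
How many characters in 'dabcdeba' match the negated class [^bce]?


Negated class [^bce] matches any char NOT in {b, c, e}
Scanning 'dabcdeba':
  pos 0: 'd' -> MATCH
  pos 1: 'a' -> MATCH
  pos 2: 'b' -> no (excluded)
  pos 3: 'c' -> no (excluded)
  pos 4: 'd' -> MATCH
  pos 5: 'e' -> no (excluded)
  pos 6: 'b' -> no (excluded)
  pos 7: 'a' -> MATCH
Total matches: 4

4


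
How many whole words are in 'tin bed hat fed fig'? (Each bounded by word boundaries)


Word boundaries (\b) mark the start/end of each word.
Text: 'tin bed hat fed fig'
Splitting by whitespace:
  Word 1: 'tin'
  Word 2: 'bed'
  Word 3: 'hat'
  Word 4: 'fed'
  Word 5: 'fig'
Total whole words: 5

5


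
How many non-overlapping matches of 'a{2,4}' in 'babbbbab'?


Pattern 'a{2,4}' matches between 2 and 4 consecutive a's (greedy).
String: 'babbbbab'
Finding runs of a's and applying greedy matching:
  Run at pos 1: 'a' (length 1)
  Run at pos 6: 'a' (length 1)
Matches: []
Count: 0

0


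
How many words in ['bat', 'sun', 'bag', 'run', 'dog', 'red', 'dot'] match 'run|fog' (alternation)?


Alternation 'run|fog' matches either 'run' or 'fog'.
Checking each word:
  'bat' -> no
  'sun' -> no
  'bag' -> no
  'run' -> MATCH
  'dog' -> no
  'red' -> no
  'dot' -> no
Matches: ['run']
Count: 1

1


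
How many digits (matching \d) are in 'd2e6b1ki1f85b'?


\d matches any digit 0-9.
Scanning 'd2e6b1ki1f85b':
  pos 1: '2' -> DIGIT
  pos 3: '6' -> DIGIT
  pos 5: '1' -> DIGIT
  pos 8: '1' -> DIGIT
  pos 10: '8' -> DIGIT
  pos 11: '5' -> DIGIT
Digits found: ['2', '6', '1', '1', '8', '5']
Total: 6

6


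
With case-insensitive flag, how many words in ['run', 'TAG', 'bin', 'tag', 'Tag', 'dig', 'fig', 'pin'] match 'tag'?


Case-insensitive matching: compare each word's lowercase form to 'tag'.
  'run' -> lower='run' -> no
  'TAG' -> lower='tag' -> MATCH
  'bin' -> lower='bin' -> no
  'tag' -> lower='tag' -> MATCH
  'Tag' -> lower='tag' -> MATCH
  'dig' -> lower='dig' -> no
  'fig' -> lower='fig' -> no
  'pin' -> lower='pin' -> no
Matches: ['TAG', 'tag', 'Tag']
Count: 3

3


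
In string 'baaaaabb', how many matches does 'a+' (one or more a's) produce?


Pattern 'a+' matches one or more consecutive a's.
String: 'baaaaabb'
Scanning for runs of a:
  Match 1: 'aaaaa' (length 5)
Total matches: 1

1


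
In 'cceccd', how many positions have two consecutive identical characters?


Looking for consecutive identical characters in 'cceccd':
  pos 0-1: 'c' vs 'c' -> MATCH ('cc')
  pos 1-2: 'c' vs 'e' -> different
  pos 2-3: 'e' vs 'c' -> different
  pos 3-4: 'c' vs 'c' -> MATCH ('cc')
  pos 4-5: 'c' vs 'd' -> different
Consecutive identical pairs: ['cc', 'cc']
Count: 2

2


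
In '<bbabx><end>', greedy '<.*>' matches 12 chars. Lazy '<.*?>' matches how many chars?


Greedy '<.*>' tries to match as MUCH as possible.
Lazy '<.*?>' tries to match as LITTLE as possible.

String: '<bbabx><end>'
Greedy '<.*>' starts at first '<' and extends to the LAST '>': '<bbabx><end>' (12 chars)
Lazy '<.*?>' starts at first '<' and stops at the FIRST '>': '<bbabx>' (7 chars)

7


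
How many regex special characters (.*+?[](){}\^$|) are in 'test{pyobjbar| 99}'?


Regex special characters are: . * + ? [ ] ( ) { } \ ^ $ |
Scanning 'test{pyobjbar| 99}':
  pos 4: '{' -> SPECIAL
  pos 13: '|' -> SPECIAL
  pos 17: '}' -> SPECIAL
Special chars found: ['{', '|', '}']
Total: 3

3


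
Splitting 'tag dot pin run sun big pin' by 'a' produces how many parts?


Splitting by 'a' breaks the string at each occurrence of the separator.
Text: 'tag dot pin run sun big pin'
Parts after split:
  Part 1: 't'
  Part 2: 'g dot pin run sun big pin'
Total parts: 2

2


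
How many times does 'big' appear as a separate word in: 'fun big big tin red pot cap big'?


Scanning each word for exact match 'big':
  Word 1: 'fun' -> no
  Word 2: 'big' -> MATCH
  Word 3: 'big' -> MATCH
  Word 4: 'tin' -> no
  Word 5: 'red' -> no
  Word 6: 'pot' -> no
  Word 7: 'cap' -> no
  Word 8: 'big' -> MATCH
Total matches: 3

3


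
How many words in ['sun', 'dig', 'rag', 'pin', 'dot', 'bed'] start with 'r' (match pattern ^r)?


Pattern ^r anchors to start of word. Check which words begin with 'r':
  'sun' -> no
  'dig' -> no
  'rag' -> MATCH (starts with 'r')
  'pin' -> no
  'dot' -> no
  'bed' -> no
Matching words: ['rag']
Count: 1

1


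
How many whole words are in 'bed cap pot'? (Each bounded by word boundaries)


Word boundaries (\b) mark the start/end of each word.
Text: 'bed cap pot'
Splitting by whitespace:
  Word 1: 'bed'
  Word 2: 'cap'
  Word 3: 'pot'
Total whole words: 3

3


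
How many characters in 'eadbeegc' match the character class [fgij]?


Character class [fgij] matches any of: {f, g, i, j}
Scanning string 'eadbeegc' character by character:
  pos 0: 'e' -> no
  pos 1: 'a' -> no
  pos 2: 'd' -> no
  pos 3: 'b' -> no
  pos 4: 'e' -> no
  pos 5: 'e' -> no
  pos 6: 'g' -> MATCH
  pos 7: 'c' -> no
Total matches: 1

1


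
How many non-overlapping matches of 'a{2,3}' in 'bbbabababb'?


Pattern 'a{2,3}' matches between 2 and 3 consecutive a's (greedy).
String: 'bbbabababb'
Finding runs of a's and applying greedy matching:
  Run at pos 3: 'a' (length 1)
  Run at pos 5: 'a' (length 1)
  Run at pos 7: 'a' (length 1)
Matches: []
Count: 0

0


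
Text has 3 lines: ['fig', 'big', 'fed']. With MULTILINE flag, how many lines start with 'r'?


With MULTILINE flag, ^ matches the start of each line.
Lines: ['fig', 'big', 'fed']
Checking which lines start with 'r':
  Line 1: 'fig' -> no
  Line 2: 'big' -> no
  Line 3: 'fed' -> no
Matching lines: []
Count: 0

0


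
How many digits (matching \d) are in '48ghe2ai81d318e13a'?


\d matches any digit 0-9.
Scanning '48ghe2ai81d318e13a':
  pos 0: '4' -> DIGIT
  pos 1: '8' -> DIGIT
  pos 5: '2' -> DIGIT
  pos 8: '8' -> DIGIT
  pos 9: '1' -> DIGIT
  pos 11: '3' -> DIGIT
  pos 12: '1' -> DIGIT
  pos 13: '8' -> DIGIT
  pos 15: '1' -> DIGIT
  pos 16: '3' -> DIGIT
Digits found: ['4', '8', '2', '8', '1', '3', '1', '8', '1', '3']
Total: 10

10


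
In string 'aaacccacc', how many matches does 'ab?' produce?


Pattern 'ab?' matches 'a' optionally followed by 'b'.
String: 'aaacccacc'
Scanning left to right for 'a' then checking next char:
  Match 1: 'a' (a not followed by b)
  Match 2: 'a' (a not followed by b)
  Match 3: 'a' (a not followed by b)
  Match 4: 'a' (a not followed by b)
Total matches: 4

4


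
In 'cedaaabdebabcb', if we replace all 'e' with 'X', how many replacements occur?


re.sub('e', 'X', text) replaces every occurrence of 'e' with 'X'.
Text: 'cedaaabdebabcb'
Scanning for 'e':
  pos 1: 'e' -> replacement #1
  pos 8: 'e' -> replacement #2
Total replacements: 2

2


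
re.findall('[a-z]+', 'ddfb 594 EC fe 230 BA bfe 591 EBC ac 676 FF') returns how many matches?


Pattern '[a-z]+' finds one or more lowercase letters.
Text: 'ddfb 594 EC fe 230 BA bfe 591 EBC ac 676 FF'
Scanning for matches:
  Match 1: 'ddfb'
  Match 2: 'fe'
  Match 3: 'bfe'
  Match 4: 'ac'
Total matches: 4

4


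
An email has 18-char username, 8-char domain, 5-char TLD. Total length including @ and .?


An email address has format: username@domain.tld
Username length: 18
'@' character: 1
Domain length: 8
'.' character: 1
TLD length: 5
Total = 18 + 1 + 8 + 1 + 5 = 33

33


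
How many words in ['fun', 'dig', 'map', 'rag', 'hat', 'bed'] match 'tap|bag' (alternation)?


Alternation 'tap|bag' matches either 'tap' or 'bag'.
Checking each word:
  'fun' -> no
  'dig' -> no
  'map' -> no
  'rag' -> no
  'hat' -> no
  'bed' -> no
Matches: []
Count: 0

0


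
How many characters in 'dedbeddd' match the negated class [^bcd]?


Negated class [^bcd] matches any char NOT in {b, c, d}
Scanning 'dedbeddd':
  pos 0: 'd' -> no (excluded)
  pos 1: 'e' -> MATCH
  pos 2: 'd' -> no (excluded)
  pos 3: 'b' -> no (excluded)
  pos 4: 'e' -> MATCH
  pos 5: 'd' -> no (excluded)
  pos 6: 'd' -> no (excluded)
  pos 7: 'd' -> no (excluded)
Total matches: 2

2


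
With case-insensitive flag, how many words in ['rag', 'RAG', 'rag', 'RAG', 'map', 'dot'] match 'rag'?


Case-insensitive matching: compare each word's lowercase form to 'rag'.
  'rag' -> lower='rag' -> MATCH
  'RAG' -> lower='rag' -> MATCH
  'rag' -> lower='rag' -> MATCH
  'RAG' -> lower='rag' -> MATCH
  'map' -> lower='map' -> no
  'dot' -> lower='dot' -> no
Matches: ['rag', 'RAG', 'rag', 'RAG']
Count: 4

4


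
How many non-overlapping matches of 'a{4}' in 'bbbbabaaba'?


Pattern 'a{4}' matches exactly 4 consecutive a's (greedy, non-overlapping).
String: 'bbbbabaaba'
Scanning for runs of a's:
  Run at pos 4: 'a' (length 1) -> 0 match(es)
  Run at pos 6: 'aa' (length 2) -> 0 match(es)
  Run at pos 9: 'a' (length 1) -> 0 match(es)
Matches found: []
Total: 0

0
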